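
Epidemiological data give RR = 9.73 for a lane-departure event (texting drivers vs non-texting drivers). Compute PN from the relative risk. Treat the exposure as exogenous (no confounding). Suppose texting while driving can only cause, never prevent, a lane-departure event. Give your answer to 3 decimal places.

Under exogeneity and monotonicity, PN = (RR − 1) / RR = 1 − 1/RR.
PN = (9.73 − 1) / 9.73 = 8.73 / 9.73 ≈ 0.8972

PN ≈ 0.897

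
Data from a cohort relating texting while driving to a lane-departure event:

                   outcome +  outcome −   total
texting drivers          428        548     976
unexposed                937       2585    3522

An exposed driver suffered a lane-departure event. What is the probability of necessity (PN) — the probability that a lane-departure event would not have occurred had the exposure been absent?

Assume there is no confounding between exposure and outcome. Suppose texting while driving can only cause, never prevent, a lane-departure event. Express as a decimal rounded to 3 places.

p₁ = P(outcome | exposed) = 428/976 = 0.43852
p₀ = P(outcome | unexposed) = 937/3522 = 0.26604
Under exogeneity and monotonicity, PN = (p₁ − p₀) / p₁.
PN = (0.43852 − 0.26604) / 0.43852 = 0.17248 / 0.43852 ≈ 0.3933

PN ≈ 0.393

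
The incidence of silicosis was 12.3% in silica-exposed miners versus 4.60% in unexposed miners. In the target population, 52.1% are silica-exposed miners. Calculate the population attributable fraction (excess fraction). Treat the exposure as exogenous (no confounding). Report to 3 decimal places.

p₁ = 0.123, p₀ = 0.046.
Overall risk P(Y=1) = π·p₁ + (1−π)·p₀ = 0.521×0.123 + 0.479×0.046 = 0.086117.
Under exogeneity, PAF = [P(Y=1) − p₀] / P(Y=1).
PAF = (0.086117 − 0.046) / 0.086117 ≈ 0.4658

PAF ≈ 0.466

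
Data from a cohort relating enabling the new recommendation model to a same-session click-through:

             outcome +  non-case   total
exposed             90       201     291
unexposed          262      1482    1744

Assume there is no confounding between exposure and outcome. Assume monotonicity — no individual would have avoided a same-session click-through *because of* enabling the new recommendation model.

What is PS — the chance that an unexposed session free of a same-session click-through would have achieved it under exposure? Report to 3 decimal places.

p₁ = P(outcome | exposed) = 90/291 = 0.30928
p₀ = P(outcome | unexposed) = 262/1744 = 0.15023
Under exogeneity and monotonicity, PS = (p₁ − p₀)/(1 − p₀).
PS = (0.30928 − 0.15023) / 0.84977 ≈ 0.1872

PS ≈ 0.187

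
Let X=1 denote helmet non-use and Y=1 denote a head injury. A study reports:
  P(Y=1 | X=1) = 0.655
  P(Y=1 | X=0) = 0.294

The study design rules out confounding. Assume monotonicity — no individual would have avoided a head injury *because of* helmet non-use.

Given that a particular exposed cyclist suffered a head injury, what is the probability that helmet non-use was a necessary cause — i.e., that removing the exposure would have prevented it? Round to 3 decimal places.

PN ≈ 0.551

Let p₁ = 0.655, p₀ = 0.294.
Under exogeneity and monotonicity, PN = (p₁ − p₀) / p₁.
PN = (0.655 − 0.294) / 0.655 = 0.361 / 0.655 ≈ 0.5511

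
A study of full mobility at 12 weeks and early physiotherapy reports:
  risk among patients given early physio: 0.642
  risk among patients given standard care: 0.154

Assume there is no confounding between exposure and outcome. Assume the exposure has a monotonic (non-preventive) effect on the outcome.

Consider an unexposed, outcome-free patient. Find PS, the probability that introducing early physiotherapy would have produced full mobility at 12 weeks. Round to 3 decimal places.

PS ≈ 0.577

Let p₁ = 0.642, p₀ = 0.154.
Under exogeneity and monotonicity, PS = (p₁ − p₀) / (1 − p₀).
PS = (0.642 − 0.154) / (1 − 0.154) = 0.488 / 0.846 ≈ 0.5768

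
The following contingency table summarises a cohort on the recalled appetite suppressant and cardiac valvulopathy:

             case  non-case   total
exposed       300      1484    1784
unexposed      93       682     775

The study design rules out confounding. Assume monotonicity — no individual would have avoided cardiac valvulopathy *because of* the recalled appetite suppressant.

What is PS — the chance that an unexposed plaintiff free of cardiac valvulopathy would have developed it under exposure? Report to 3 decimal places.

p₁ = P(outcome | exposed) = 300/1784 = 0.16816
p₀ = P(outcome | unexposed) = 93/775 = 0.12
Under exogeneity and monotonicity, PS = (p₁ − p₀)/(1 − p₀).
PS = (0.16816 − 0.12) / 0.88 ≈ 0.0547

PS ≈ 0.055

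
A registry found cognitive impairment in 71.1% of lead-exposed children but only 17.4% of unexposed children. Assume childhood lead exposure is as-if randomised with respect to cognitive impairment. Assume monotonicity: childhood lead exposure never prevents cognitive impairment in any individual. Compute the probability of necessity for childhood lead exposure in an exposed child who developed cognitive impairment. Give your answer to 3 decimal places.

p₁ = 0.711, p₀ = 0.174.
Under exogeneity and monotonicity, PN = (p₁ − p₀) / p₁.
PN = (0.711 − 0.174) / 0.711 = 0.537 / 0.711 ≈ 0.7553

PN ≈ 0.755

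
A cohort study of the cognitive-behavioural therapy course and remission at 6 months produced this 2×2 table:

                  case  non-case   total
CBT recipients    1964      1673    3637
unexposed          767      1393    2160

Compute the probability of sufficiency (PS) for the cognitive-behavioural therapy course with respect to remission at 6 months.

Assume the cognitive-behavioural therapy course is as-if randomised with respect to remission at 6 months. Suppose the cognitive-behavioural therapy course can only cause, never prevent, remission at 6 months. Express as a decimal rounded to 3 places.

p₁ = P(outcome | exposed) = 1964/3637 = 0.54001
p₀ = P(outcome | unexposed) = 767/2160 = 0.35509
Under exogeneity and monotonicity, PS = (p₁ − p₀)/(1 − p₀).
PS = (0.54001 − 0.35509) / 0.64491 ≈ 0.2867

PS ≈ 0.287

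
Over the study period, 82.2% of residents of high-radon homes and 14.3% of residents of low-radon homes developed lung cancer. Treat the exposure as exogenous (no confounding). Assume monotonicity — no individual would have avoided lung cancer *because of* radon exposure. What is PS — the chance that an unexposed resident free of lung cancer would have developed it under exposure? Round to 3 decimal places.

PS ≈ 0.792

p₁ = 0.822, p₀ = 0.143.
Under exogeneity and monotonicity, PS = (p₁ − p₀) / (1 − p₀).
PS = (0.822 − 0.143) / (1 − 0.143) = 0.679 / 0.857 ≈ 0.7923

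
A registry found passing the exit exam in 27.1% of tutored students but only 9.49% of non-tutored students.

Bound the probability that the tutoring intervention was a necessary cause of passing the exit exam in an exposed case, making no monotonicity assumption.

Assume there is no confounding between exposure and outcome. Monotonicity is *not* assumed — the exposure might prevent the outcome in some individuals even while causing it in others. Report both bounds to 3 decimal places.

p₁ = 0.271, p₀ = 0.0949.
Under exogeneity alone the bounds on PN are max{0,(p₁−p₀)/p₁} ≤ PN ≤ min{1,(1−p₀)/p₁}.
  lower = (p₁ − p₀)/p₁ = 0.1761 / 0.271 ≈ 0.6498
  upper = min{1, (1 − p₀)/p₁} = 0.9051 / 0.271 ≈ 3.3399 → capped at 1

0.650 ≤ PN ≤ 1.000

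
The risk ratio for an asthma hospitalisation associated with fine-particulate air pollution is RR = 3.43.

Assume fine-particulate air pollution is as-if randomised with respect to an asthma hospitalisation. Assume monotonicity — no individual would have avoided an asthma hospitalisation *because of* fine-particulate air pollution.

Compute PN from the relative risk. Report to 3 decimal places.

PN ≈ 0.708

Under exogeneity and monotonicity, PN = (RR − 1) / RR = 1 − 1/RR.
PN = (3.43 − 1) / 3.43 = 2.43 / 3.43 ≈ 0.7085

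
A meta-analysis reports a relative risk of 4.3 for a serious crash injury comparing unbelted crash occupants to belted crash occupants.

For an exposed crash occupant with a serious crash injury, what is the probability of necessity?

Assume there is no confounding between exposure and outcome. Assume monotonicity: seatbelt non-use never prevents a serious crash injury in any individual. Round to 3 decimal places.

Under exogeneity and monotonicity, PN = (RR − 1) / RR = 1 − 1/RR.
PN = (4.3 − 1) / 4.3 = 3.3 / 4.3 ≈ 0.7674

PN ≈ 0.767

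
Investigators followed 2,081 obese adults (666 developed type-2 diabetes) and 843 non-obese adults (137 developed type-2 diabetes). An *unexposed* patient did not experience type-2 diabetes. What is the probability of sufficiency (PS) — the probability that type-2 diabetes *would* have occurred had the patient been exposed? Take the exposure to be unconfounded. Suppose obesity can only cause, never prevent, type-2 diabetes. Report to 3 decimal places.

PS ≈ 0.188

p₁ = P(outcome | exposed) = 666/2081 = 0.32004
p₀ = P(outcome | unexposed) = 137/843 = 0.16251
Under exogeneity and monotonicity, PS = (p₁ − p₀) / (1 − p₀).
PS = (0.32004 − 0.16251) / (1 − 0.16251) = 0.15752 / 0.83749 ≈ 0.1881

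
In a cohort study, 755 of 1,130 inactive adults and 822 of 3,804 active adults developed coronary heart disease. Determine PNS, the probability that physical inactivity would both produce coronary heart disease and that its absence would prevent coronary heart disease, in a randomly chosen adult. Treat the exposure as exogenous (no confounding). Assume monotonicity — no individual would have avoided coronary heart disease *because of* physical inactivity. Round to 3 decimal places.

p₁ = P(outcome | exposed) = 755/1130 = 0.66814
p₀ = P(outcome | unexposed) = 822/3804 = 0.21609
Under exogeneity and monotonicity, PNS = p₁ − p₀.
PNS = 0.66814 − 0.21609 = 0.45205

PNS ≈ 0.452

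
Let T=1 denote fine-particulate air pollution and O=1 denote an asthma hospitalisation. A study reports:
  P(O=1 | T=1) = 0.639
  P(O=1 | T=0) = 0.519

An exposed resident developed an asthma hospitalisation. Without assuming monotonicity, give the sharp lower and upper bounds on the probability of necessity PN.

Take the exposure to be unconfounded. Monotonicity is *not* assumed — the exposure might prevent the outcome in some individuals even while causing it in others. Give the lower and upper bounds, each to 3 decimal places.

0.188 ≤ PN ≤ 0.753

Let p₁ = 0.639, p₀ = 0.519.
Under exogeneity alone the bounds on PN are max{0,(p₁−p₀)/p₁} ≤ PN ≤ min{1,(1−p₀)/p₁}.
  lower = (p₁ − p₀)/p₁ = 0.12 / 0.639 ≈ 0.1878
  upper = min{1, (1 − p₀)/p₁} = 0.481 / 0.639 ≈ 0.7527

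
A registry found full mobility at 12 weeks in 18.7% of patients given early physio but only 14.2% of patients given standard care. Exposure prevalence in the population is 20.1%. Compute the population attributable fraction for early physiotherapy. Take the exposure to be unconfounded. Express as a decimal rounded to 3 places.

p₁ = 0.187, p₀ = 0.142.
Overall risk P(Y=1) = π·p₁ + (1−π)·p₀ = 0.201×0.187 + 0.799×0.142 = 0.15104.
Under exogeneity, PAF = [P(Y=1) − p₀] / P(Y=1).
PAF = (0.15104 − 0.142) / 0.15104 ≈ 0.0599

PAF ≈ 0.060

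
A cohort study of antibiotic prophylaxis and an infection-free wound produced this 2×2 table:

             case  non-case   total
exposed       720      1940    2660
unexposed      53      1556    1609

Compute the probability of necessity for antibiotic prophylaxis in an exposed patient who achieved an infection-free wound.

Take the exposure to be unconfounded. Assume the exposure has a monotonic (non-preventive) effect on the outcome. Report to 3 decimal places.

PN ≈ 0.878

p₁ = P(outcome | exposed) = 720/2660 = 0.27068
p₀ = P(outcome | unexposed) = 53/1609 = 0.03294
Under exogeneity and monotonicity, PN = (p₁ − p₀)/p₁.
PN = (0.27068 − 0.03294) / 0.27068 ≈ 0.8783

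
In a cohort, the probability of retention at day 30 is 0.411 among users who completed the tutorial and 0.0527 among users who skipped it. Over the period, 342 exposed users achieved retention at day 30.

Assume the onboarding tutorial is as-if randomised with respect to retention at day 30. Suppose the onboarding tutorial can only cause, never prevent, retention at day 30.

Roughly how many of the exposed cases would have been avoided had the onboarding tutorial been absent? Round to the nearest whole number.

about 298 cases

Let p₁ = 0.411, p₀ = 0.0527.
PN = (p₁ − p₀)/p₁ = (0.411 − 0.0527) / 0.411 ≈ 0.87178.
Attributable cases ≈ PN × (exposed cases) = 0.87178 × 342 ≈ 298.15.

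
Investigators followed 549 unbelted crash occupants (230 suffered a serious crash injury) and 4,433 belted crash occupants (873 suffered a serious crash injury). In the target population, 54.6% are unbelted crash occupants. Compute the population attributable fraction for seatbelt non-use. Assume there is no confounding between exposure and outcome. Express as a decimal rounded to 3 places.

PAF ≈ 0.381

p₁ = P(outcome | exposed) = 230/549 = 0.41894
p₀ = P(outcome | unexposed) = 873/4433 = 0.19693
Overall risk P(Y=1) = π·p₁ + (1−π)·p₀ = 0.546×0.41894 + 0.454×0.19693 = 0.31815.
Under exogeneity, PAF = [P(Y=1) − p₀] / P(Y=1).
PAF = (0.31815 − 0.19693) / 0.31815 ≈ 0.3810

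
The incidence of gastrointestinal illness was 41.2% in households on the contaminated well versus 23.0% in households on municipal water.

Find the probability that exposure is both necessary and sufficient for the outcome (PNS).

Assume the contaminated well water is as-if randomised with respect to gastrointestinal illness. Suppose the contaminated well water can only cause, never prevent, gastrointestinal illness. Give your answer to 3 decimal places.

PNS ≈ 0.182

p₁ = 0.412, p₀ = 0.23.
Under exogeneity and monotonicity, PNS = p₁ − p₀.
PNS = 0.412 − 0.23 = 0.182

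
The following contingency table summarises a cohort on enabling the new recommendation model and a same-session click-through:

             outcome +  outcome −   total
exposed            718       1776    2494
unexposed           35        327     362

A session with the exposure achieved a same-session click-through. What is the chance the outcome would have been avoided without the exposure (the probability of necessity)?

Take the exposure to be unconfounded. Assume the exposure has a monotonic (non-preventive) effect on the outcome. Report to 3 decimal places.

PN ≈ 0.664

p₁ = P(outcome | exposed) = 718/2494 = 0.28789
p₀ = P(outcome | unexposed) = 35/362 = 0.096685
Under exogeneity and monotonicity, PN = (p₁ − p₀)/p₁.
PN = (0.28789 − 0.096685) / 0.28789 ≈ 0.6642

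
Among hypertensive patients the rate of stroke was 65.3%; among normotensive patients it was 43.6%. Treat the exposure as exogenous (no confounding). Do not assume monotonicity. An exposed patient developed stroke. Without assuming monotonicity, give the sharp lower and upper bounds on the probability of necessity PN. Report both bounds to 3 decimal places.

p₁ = 0.653, p₀ = 0.436.
Under exogeneity alone the bounds on PN are max{0,(p₁−p₀)/p₁} ≤ PN ≤ min{1,(1−p₀)/p₁}.
  lower = (p₁ − p₀)/p₁ = 0.217 / 0.653 ≈ 0.3323
  upper = min{1, (1 − p₀)/p₁} = 0.564 / 0.653 ≈ 0.8637

0.332 ≤ PN ≤ 0.864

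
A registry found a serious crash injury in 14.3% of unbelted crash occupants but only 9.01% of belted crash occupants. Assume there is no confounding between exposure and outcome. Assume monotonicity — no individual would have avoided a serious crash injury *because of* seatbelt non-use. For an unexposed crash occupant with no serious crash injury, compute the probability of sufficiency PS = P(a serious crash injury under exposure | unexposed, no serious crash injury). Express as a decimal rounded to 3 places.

p₁ = 0.143, p₀ = 0.0901.
Under exogeneity and monotonicity, PS = (p₁ − p₀) / (1 − p₀).
PS = (0.143 − 0.0901) / (1 − 0.0901) = 0.0529 / 0.9099 ≈ 0.0581

PS ≈ 0.058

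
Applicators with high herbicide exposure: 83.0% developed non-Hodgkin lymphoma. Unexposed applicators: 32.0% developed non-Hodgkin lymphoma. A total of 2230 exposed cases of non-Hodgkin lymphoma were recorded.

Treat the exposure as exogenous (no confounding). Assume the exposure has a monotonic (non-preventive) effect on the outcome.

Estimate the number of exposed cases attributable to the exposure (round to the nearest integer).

about 1370 cases

p₁ = 0.83, p₀ = 0.32.
PN = (p₁ − p₀)/p₁ = (0.83 − 0.32) / 0.83 ≈ 0.61446.
Attributable cases ≈ PN × (exposed cases) = 0.61446 × 2230 ≈ 1370.24.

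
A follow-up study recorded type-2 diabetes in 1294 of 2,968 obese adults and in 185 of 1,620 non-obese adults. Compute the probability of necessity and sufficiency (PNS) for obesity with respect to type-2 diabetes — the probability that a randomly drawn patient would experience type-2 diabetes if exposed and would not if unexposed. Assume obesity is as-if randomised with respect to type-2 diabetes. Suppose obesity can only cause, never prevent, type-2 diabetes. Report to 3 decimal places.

PNS ≈ 0.322

p₁ = P(outcome | exposed) = 1294/2968 = 0.43598
p₀ = P(outcome | unexposed) = 185/1620 = 0.1142
Under exogeneity and monotonicity, PNS = p₁ − p₀.
PNS = 0.43598 − 0.1142 = 0.32179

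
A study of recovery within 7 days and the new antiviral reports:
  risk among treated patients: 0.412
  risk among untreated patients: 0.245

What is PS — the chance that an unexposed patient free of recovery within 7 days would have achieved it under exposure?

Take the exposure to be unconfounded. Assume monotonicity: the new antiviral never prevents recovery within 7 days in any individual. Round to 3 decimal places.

Let p₁ = 0.412, p₀ = 0.245.
Under exogeneity and monotonicity, PS = (p₁ − p₀) / (1 − p₀).
PS = (0.412 − 0.245) / (1 − 0.245) = 0.167 / 0.755 ≈ 0.2212

PS ≈ 0.221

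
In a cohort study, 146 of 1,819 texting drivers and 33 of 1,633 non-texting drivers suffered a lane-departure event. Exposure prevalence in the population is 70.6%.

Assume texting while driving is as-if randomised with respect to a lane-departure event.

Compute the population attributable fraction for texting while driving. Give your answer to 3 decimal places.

PAF ≈ 0.677

p₁ = P(outcome | exposed) = 146/1819 = 0.080264
p₀ = P(outcome | unexposed) = 33/1633 = 0.020208
Overall risk P(Y=1) = π·p₁ + (1−π)·p₀ = 0.706×0.080264 + 0.294×0.020208 = 0.062608.
Under exogeneity, PAF = [P(Y=1) − p₀] / P(Y=1).
PAF = (0.062608 − 0.020208) / 0.062608 ≈ 0.6772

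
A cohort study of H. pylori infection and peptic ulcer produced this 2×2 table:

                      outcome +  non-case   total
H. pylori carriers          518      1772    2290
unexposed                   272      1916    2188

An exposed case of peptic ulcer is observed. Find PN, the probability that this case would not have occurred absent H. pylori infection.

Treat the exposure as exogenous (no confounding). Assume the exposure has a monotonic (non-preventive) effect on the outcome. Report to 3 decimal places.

PN ≈ 0.450

p₁ = P(outcome | exposed) = 518/2290 = 0.2262
p₀ = P(outcome | unexposed) = 272/2188 = 0.12431
Under exogeneity and monotonicity, PN = (p₁ − p₀)/p₁.
PN = (0.2262 − 0.12431) / 0.2262 ≈ 0.4504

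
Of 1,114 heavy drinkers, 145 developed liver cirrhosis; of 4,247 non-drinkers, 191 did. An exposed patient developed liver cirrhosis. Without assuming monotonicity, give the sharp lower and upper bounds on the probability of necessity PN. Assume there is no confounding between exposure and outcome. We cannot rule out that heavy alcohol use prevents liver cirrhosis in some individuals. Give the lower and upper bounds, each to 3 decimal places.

p₁ = P(outcome | exposed) = 145/1114 = 0.13016
p₀ = P(outcome | unexposed) = 191/4247 = 0.044973
Under exogeneity alone the bounds on PN are max{0,(p₁−p₀)/p₁} ≤ PN ≤ min{1,(1−p₀)/p₁}.
  lower = (p₁ − p₀)/p₁ = 0.085189 / 0.13016 ≈ 0.6545
  upper = min{1, (1 − p₀)/p₁} = 0.95503 / 0.13016 ≈ 7.3372 → capped at 1

0.654 ≤ PN ≤ 1.000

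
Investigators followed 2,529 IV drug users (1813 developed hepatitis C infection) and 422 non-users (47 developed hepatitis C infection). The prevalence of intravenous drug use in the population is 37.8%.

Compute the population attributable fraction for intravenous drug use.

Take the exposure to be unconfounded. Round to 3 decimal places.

p₁ = P(outcome | exposed) = 1813/2529 = 0.71688
p₀ = P(outcome | unexposed) = 47/422 = 0.11137
Overall risk P(Y=1) = π·p₁ + (1−π)·p₀ = 0.378×0.71688 + 0.622×0.11137 = 0.34026.
Under exogeneity, PAF = [P(Y=1) − p₀] / P(Y=1).
PAF = (0.34026 − 0.11137) / 0.34026 ≈ 0.6727

PAF ≈ 0.673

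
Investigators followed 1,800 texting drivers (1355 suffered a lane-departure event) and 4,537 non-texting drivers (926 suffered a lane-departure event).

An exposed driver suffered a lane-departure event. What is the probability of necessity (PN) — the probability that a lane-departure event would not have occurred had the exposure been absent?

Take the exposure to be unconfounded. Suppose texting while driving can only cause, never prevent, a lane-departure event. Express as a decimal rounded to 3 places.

PN ≈ 0.729

p₁ = P(outcome | exposed) = 1355/1800 = 0.75278
p₀ = P(outcome | unexposed) = 926/4537 = 0.2041
Under exogeneity and monotonicity, PN = (p₁ − p₀) / p₁.
PN = (0.75278 − 0.2041) / 0.75278 = 0.54868 / 0.75278 ≈ 0.7289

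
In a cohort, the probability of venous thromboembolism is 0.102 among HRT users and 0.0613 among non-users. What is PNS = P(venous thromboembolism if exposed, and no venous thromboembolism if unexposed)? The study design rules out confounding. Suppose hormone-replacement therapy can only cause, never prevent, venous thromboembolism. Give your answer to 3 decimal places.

Let p₁ = 0.102, p₀ = 0.0613.
Under exogeneity and monotonicity, PNS = p₁ − p₀.
PNS = 0.102 − 0.0613 = 0.0407

PNS ≈ 0.041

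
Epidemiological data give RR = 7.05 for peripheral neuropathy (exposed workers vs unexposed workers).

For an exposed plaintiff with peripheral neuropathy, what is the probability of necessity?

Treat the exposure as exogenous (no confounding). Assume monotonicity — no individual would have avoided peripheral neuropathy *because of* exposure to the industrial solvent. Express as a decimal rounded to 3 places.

Under exogeneity and monotonicity, PN = (RR − 1) / RR = 1 − 1/RR.
PN = (7.05 − 1) / 7.05 = 6.05 / 7.05 ≈ 0.8582

PN ≈ 0.858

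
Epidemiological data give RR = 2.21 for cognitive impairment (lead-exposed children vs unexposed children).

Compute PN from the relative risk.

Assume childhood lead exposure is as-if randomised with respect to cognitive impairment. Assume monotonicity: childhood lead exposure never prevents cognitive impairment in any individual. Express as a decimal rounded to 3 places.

PN ≈ 0.548

Under exogeneity and monotonicity, PN = (RR − 1) / RR = 1 − 1/RR.
PN = (2.21 − 1) / 2.21 = 1.21 / 2.21 ≈ 0.5475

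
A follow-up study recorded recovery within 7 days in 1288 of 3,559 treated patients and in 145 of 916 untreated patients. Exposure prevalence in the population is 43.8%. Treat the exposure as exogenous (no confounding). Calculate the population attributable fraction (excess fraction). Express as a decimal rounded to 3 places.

p₁ = P(outcome | exposed) = 1288/3559 = 0.3619
p₀ = P(outcome | unexposed) = 145/916 = 0.1583
Overall risk P(Y=1) = π·p₁ + (1−π)·p₀ = 0.438×0.3619 + 0.562×0.1583 = 0.24747.
Under exogeneity, PAF = [P(Y=1) − p₀] / P(Y=1).
PAF = (0.24747 − 0.1583) / 0.24747 ≈ 0.3604

PAF ≈ 0.360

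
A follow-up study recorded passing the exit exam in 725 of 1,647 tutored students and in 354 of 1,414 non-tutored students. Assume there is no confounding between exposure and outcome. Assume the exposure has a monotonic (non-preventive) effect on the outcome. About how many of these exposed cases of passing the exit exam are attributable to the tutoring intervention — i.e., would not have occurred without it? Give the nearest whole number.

p₁ = P(outcome | exposed) = 725/1647 = 0.44019
p₀ = P(outcome | unexposed) = 354/1414 = 0.25035
PN = (p₁ − p₀)/p₁ = (0.44019 − 0.25035) / 0.44019 ≈ 0.43127.
Attributable cases ≈ PN × (exposed cases) = 0.43127 × 725 ≈ 312.67.

about 313 cases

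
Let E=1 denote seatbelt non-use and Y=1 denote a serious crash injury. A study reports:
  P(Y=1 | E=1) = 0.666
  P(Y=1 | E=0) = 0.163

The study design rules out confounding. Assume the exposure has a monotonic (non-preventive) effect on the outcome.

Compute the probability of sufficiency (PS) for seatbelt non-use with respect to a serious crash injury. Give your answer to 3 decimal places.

Let p₁ = 0.666, p₀ = 0.163.
Under exogeneity and monotonicity, PS = (p₁ − p₀) / (1 − p₀).
PS = (0.666 − 0.163) / (1 − 0.163) = 0.503 / 0.837 ≈ 0.6010

PS ≈ 0.601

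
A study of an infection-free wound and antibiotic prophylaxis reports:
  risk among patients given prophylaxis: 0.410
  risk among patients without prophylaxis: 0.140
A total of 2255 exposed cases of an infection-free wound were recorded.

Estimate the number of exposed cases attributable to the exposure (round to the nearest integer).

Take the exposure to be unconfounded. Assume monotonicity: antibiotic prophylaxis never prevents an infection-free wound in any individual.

Let p₁ = 0.41, p₀ = 0.14.
PN = (p₁ − p₀)/p₁ = (0.41 − 0.14) / 0.41 ≈ 0.65854.
Attributable cases ≈ PN × (exposed cases) = 0.65854 × 2255 ≈ 1485.00.

about 1485 cases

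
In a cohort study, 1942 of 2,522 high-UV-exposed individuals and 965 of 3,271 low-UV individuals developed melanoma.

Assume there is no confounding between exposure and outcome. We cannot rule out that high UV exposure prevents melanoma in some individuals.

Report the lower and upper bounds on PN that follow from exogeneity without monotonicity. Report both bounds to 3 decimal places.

0.617 ≤ PN ≤ 0.916

p₁ = P(outcome | exposed) = 1942/2522 = 0.77002
p₀ = P(outcome | unexposed) = 965/3271 = 0.29502
Under exogeneity alone the bounds on PN are max{0,(p₁−p₀)/p₁} ≤ PN ≤ min{1,(1−p₀)/p₁}.
  lower = (p₁ − p₀)/p₁ = 0.47501 / 0.77002 ≈ 0.6169
  upper = min{1, (1 − p₀)/p₁} = 0.70498 / 0.77002 ≈ 0.9155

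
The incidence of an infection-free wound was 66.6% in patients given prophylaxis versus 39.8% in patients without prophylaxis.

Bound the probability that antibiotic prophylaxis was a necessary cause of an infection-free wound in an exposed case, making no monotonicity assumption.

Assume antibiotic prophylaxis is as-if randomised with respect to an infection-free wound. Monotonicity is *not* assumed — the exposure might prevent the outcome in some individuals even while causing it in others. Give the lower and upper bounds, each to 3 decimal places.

0.402 ≤ PN ≤ 0.904

p₁ = 0.666, p₀ = 0.398.
Under exogeneity alone the bounds on PN are max{0,(p₁−p₀)/p₁} ≤ PN ≤ min{1,(1−p₀)/p₁}.
  lower = (p₁ − p₀)/p₁ = 0.268 / 0.666 ≈ 0.4024
  upper = min{1, (1 − p₀)/p₁} = 0.602 / 0.666 ≈ 0.9039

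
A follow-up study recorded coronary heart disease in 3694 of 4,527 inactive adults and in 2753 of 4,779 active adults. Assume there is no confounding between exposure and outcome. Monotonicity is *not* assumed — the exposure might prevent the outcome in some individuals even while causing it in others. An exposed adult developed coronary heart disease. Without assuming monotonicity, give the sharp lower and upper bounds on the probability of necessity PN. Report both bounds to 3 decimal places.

p₁ = P(outcome | exposed) = 3694/4527 = 0.81599
p₀ = P(outcome | unexposed) = 2753/4779 = 0.57606
Under exogeneity alone the bounds on PN are max{0,(p₁−p₀)/p₁} ≤ PN ≤ min{1,(1−p₀)/p₁}.
  lower = (p₁ − p₀)/p₁ = 0.23993 / 0.81599 ≈ 0.2940
  upper = min{1, (1 − p₀)/p₁} = 0.42394 / 0.81599 ≈ 0.5195

0.294 ≤ PN ≤ 0.520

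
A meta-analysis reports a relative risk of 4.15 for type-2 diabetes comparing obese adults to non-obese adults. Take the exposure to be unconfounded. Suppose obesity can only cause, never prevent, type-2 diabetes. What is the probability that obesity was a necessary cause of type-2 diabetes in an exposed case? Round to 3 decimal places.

PN ≈ 0.759

Under exogeneity and monotonicity, PN = (RR − 1) / RR = 1 − 1/RR.
PN = (4.15 − 1) / 4.15 = 3.15 / 4.15 ≈ 0.7590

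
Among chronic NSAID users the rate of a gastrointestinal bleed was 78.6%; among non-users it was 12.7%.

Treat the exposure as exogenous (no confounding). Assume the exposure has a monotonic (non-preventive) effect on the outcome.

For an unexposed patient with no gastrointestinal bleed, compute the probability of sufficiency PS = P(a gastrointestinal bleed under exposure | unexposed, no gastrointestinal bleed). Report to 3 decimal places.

PS ≈ 0.755

p₁ = 0.786, p₀ = 0.127.
Under exogeneity and monotonicity, PS = (p₁ − p₀) / (1 − p₀).
PS = (0.786 − 0.127) / (1 − 0.127) = 0.659 / 0.873 ≈ 0.7549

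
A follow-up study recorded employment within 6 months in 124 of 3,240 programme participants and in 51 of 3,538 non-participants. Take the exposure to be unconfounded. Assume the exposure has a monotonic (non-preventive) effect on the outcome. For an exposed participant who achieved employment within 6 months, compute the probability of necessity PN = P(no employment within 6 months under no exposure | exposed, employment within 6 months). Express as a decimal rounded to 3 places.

PN ≈ 0.623

p₁ = P(outcome | exposed) = 124/3240 = 0.038272
p₀ = P(outcome | unexposed) = 51/3538 = 0.014415
Under exogeneity and monotonicity, PN = (p₁ − p₀) / p₁.
PN = (0.038272 − 0.014415) / 0.038272 = 0.023857 / 0.038272 ≈ 0.6234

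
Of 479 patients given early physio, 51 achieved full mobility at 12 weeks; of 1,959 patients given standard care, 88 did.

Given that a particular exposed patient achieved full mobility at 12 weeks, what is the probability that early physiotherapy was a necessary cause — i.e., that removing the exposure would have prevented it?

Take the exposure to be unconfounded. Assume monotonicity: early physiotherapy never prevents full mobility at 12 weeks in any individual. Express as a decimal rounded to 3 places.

p₁ = P(outcome | exposed) = 51/479 = 0.10647
p₀ = P(outcome | unexposed) = 88/1959 = 0.044921
Under exogeneity and monotonicity, PN = (p₁ − p₀) / p₁.
PN = (0.10647 − 0.044921) / 0.10647 = 0.061551 / 0.10647 ≈ 0.5781

PN ≈ 0.578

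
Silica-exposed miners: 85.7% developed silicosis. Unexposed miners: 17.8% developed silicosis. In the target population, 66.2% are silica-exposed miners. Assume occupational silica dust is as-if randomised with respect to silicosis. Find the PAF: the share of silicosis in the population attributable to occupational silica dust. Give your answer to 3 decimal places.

p₁ = 0.857, p₀ = 0.178.
Overall risk P(Y=1) = π·p₁ + (1−π)·p₀ = 0.662×0.857 + 0.338×0.178 = 0.6275.
Under exogeneity, PAF = [P(Y=1) − p₀] / P(Y=1).
PAF = (0.6275 − 0.178) / 0.6275 ≈ 0.7163

PAF ≈ 0.716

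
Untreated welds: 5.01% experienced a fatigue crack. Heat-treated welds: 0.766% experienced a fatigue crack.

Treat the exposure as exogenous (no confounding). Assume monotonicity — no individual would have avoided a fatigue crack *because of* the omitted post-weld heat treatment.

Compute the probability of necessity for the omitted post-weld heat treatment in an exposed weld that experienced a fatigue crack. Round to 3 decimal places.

PN ≈ 0.847

p₁ = 0.0501, p₀ = 0.00766.
Under exogeneity and monotonicity, PN = (p₁ − p₀) / p₁.
PN = (0.0501 − 0.00766) / 0.0501 = 0.04244 / 0.0501 ≈ 0.8471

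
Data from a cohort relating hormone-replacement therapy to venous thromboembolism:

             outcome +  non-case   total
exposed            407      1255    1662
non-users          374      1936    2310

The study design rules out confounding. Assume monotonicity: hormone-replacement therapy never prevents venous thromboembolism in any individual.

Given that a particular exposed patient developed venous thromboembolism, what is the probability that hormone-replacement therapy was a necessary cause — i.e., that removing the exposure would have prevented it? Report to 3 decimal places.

p₁ = P(outcome | exposed) = 407/1662 = 0.24489
p₀ = P(outcome | unexposed) = 374/2310 = 0.1619
Under exogeneity and monotonicity, PN = (p₁ − p₀) / p₁.
PN = (0.24489 − 0.1619) / 0.24489 = 0.082981 / 0.24489 ≈ 0.3389

PN ≈ 0.339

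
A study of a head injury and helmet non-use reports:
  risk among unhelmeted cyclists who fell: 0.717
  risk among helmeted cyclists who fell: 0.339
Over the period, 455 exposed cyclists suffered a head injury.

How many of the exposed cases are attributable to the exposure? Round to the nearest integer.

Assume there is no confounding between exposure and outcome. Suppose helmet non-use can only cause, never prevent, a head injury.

Let p₁ = 0.717, p₀ = 0.339.
PN = (p₁ − p₀)/p₁ = (0.717 − 0.339) / 0.717 ≈ 0.52720.
Attributable cases ≈ PN × (exposed cases) = 0.52720 × 455 ≈ 239.87.

about 240 cases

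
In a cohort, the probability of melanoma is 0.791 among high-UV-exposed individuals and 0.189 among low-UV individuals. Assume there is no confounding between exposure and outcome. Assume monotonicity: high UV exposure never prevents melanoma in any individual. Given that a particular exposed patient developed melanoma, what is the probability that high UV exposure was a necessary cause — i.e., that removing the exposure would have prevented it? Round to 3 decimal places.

PN ≈ 0.761

Let p₁ = 0.791, p₀ = 0.189.
Under exogeneity and monotonicity, PN = (p₁ − p₀) / p₁.
PN = (0.791 − 0.189) / 0.791 = 0.602 / 0.791 ≈ 0.7611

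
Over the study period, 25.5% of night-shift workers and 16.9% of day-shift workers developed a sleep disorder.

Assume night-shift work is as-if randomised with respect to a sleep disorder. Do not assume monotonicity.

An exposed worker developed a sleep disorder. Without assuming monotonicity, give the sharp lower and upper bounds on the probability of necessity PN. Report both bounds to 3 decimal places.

0.337 ≤ PN ≤ 1.000

p₁ = 0.255, p₀ = 0.169.
Under exogeneity alone the bounds on PN are max{0,(p₁−p₀)/p₁} ≤ PN ≤ min{1,(1−p₀)/p₁}.
  lower = (p₁ − p₀)/p₁ = 0.086 / 0.255 ≈ 0.3373
  upper = min{1, (1 − p₀)/p₁} = 0.831 / 0.255 ≈ 3.2588 → capped at 1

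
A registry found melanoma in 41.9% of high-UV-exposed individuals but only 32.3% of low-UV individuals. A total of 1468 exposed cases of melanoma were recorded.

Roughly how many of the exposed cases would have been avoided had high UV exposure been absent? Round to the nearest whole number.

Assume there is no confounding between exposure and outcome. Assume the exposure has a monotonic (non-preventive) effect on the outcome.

about 336 cases

p₁ = 0.419, p₀ = 0.323.
PN = (p₁ − p₀)/p₁ = (0.419 − 0.323) / 0.419 ≈ 0.22912.
Attributable cases ≈ PN × (exposed cases) = 0.22912 × 1468 ≈ 336.34.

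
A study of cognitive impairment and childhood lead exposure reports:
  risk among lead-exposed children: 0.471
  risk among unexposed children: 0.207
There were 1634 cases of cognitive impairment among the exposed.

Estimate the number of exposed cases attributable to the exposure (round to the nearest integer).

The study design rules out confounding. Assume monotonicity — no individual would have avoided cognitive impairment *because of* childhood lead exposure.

Let p₁ = 0.471, p₀ = 0.207.
PN = (p₁ − p₀)/p₁ = (0.471 − 0.207) / 0.471 ≈ 0.56051.
Attributable cases ≈ PN × (exposed cases) = 0.56051 × 1634 ≈ 915.87.

about 916 cases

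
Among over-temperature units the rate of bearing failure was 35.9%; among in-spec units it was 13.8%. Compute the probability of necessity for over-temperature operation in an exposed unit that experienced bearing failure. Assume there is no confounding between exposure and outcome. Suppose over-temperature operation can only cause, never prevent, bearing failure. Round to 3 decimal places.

PN ≈ 0.616

p₁ = 0.359, p₀ = 0.138.
Under exogeneity and monotonicity, PN = (p₁ − p₀) / p₁.
PN = (0.359 − 0.138) / 0.359 = 0.221 / 0.359 ≈ 0.6156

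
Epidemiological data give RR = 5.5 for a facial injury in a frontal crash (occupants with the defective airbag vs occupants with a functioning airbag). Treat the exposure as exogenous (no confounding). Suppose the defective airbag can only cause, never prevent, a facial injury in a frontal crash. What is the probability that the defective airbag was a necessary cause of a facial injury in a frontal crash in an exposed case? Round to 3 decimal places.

PN ≈ 0.818

Under exogeneity and monotonicity, PN = (RR − 1) / RR = 1 − 1/RR.
PN = (5.5 − 1) / 5.5 = 4.5 / 5.5 ≈ 0.8182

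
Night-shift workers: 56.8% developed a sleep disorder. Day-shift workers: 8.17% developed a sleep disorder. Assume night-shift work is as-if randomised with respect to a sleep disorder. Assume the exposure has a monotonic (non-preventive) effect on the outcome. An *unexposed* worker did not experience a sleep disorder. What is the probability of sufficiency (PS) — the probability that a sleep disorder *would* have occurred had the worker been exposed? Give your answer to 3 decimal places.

p₁ = 0.568, p₀ = 0.0817.
Under exogeneity and monotonicity, PS = (p₁ − p₀) / (1 − p₀).
PS = (0.568 − 0.0817) / (1 − 0.0817) = 0.4863 / 0.9183 ≈ 0.5296

PS ≈ 0.530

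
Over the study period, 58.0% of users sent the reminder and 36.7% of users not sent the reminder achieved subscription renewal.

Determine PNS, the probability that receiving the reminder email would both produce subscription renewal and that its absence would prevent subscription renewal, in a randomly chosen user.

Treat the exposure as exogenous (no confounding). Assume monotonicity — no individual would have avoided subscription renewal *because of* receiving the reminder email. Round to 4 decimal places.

p₁ = 0.58, p₀ = 0.367.
Under exogeneity and monotonicity, PNS = p₁ − p₀.
PNS = 0.58 − 0.367 = 0.213

PNS ≈ 0.2130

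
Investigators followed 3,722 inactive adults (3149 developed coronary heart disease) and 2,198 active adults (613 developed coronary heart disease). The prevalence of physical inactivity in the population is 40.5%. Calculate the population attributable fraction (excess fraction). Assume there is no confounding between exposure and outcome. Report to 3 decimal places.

PAF ≈ 0.452

p₁ = P(outcome | exposed) = 3149/3722 = 0.84605
p₀ = P(outcome | unexposed) = 613/2198 = 0.27889
Overall risk P(Y=1) = π·p₁ + (1−π)·p₀ = 0.405×0.84605 + 0.595×0.27889 = 0.50859.
Under exogeneity, PAF = [P(Y=1) − p₀] / P(Y=1).
PAF = (0.50859 − 0.27889) / 0.50859 ≈ 0.4516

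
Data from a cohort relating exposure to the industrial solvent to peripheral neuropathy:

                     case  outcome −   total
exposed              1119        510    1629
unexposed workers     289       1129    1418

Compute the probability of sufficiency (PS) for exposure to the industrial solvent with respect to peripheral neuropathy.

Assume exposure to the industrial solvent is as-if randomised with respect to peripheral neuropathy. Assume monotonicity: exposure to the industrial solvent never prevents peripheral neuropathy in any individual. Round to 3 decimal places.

PS ≈ 0.607

p₁ = P(outcome | exposed) = 1119/1629 = 0.68692
p₀ = P(outcome | unexposed) = 289/1418 = 0.20381
Under exogeneity and monotonicity, PS = (p₁ − p₀)/(1 − p₀).
PS = (0.68692 − 0.20381) / 0.79619 ≈ 0.6068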